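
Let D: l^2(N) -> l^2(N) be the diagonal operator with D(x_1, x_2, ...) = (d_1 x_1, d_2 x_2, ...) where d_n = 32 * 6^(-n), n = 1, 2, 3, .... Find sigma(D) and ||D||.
sigma(D) = {32 * 6^(-n) : n ≥ 1} ∪ {0}; ||D|| = 16/3

A bounded diagonal operator on l^2 with diagonal entries d_n has spectrum equal to the closure of {d_n : n ≥ 1}: every d_n is an eigenvalue (with eigenvector e_n), so {d_n} ⊂ sigma(D); the spectrum is closed, so its closure is too; and for lambda not in the closure, (D - lambda I) has bounded inverse (the diagonal entries 1/(d_n - lambda) are bounded). For our sequence d_n = 32 * 6^(-n), n = 1, 2, 3, ...:
  - {d_n} = {32 * 6^(-n) : n ≥ 1}; the only limit point is 0
  - closure = {32 * 6^(-n) : n ≥ 1} ∪ {0}
For the norm: a diagonal operator has ||D|| = sup_n |d_n|. Here d_n = 32 * 6^(-n) is positive and decreasing, so sup_n |d_n| = d_1 = 32/6 = 16/3. So ||D|| = 16/3.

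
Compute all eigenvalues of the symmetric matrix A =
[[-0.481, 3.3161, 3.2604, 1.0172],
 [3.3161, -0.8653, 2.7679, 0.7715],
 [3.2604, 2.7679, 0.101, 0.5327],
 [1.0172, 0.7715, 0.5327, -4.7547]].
sigma(A) ≈ {-5, -4, -3, 6}

A is real symmetric, so its spectrum consists of real eigenvalues. Expanding the characteristic polynomial of the displayed matrix gives
  det(λ I - A) = p(λ) = λ^4 + (6)λ^3 + (-25)λ^2 + (-222.0023)λ + (-360.0024).
Solving p(λ) = 0 yields eigenvalues ≈ -5, -4, -3, 6. (A is shown rounded to 4 decimals, so these recover the underlying integer eigenvalues to within that precision.)
Verification: the trace of A = -6 equals the sum of eigenvalues -6, and det(A) ≈ -360.0024 matches the eigenvalue product -360.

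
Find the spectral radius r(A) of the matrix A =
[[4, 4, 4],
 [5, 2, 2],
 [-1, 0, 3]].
r(A) ≈ 6.7102

The eigenvalues of A are the roots of its characteristic polynomial. With M = A (coefficients from the trace, the sum of principal 2x2 minors, and det A):
  p(λ) = det(λ I - M) = λ^3 - 9λ^2 + 10λ + 36.
No integer candidate from the rational root theorem (±divisors of 36) is a root, so the roots are irrational. The cubic discriminant is Δ = 15764 > 0, so there are three distinct real roots. p(-2) = -28 and p(-1) = 16 have opposite signs, so a root lies in (-2, -1); Newton's method refines it to λ ≈ -1.4389. p(3) = 12 and p(4) = -4 have opposite signs, so a root lies in (3, 4); Newton's method refines it to λ ≈ 3.7286. p(6) = -12 and p(7) = 8 have opposite signs, so a root lies in (6, 7); Newton's method refines it to λ ≈ 6.7102. Check (Vieta): the three roots sum to 9, matching tr M = 9.
Thus the eigenvalues (to 4 decimals) are -1.4389 (modulus 1.4389); 3.7286 (modulus 3.7286); 6.7102 (modulus 6.7102). The spectral radius is the largest modulus: r(A) ≈ 6.7102. (Cross-check: r(A) ≤ ||A||_2 ≈ 8.8297; equality holds whenever A is normal, though it can also hold for some non-normal A.)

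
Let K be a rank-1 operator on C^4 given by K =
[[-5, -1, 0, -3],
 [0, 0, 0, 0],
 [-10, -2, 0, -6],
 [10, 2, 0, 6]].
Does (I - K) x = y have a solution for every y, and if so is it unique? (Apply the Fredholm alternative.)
(I - K) is singular (det(I - K) = 0, i.e. 1 ∈ sigma(K)). (I - K) x = y is solvable iff y ⊥ ker((I - K)^*) = span{(-5, -1, 0, -3)}, i.e. iff -5y_1 - y_2 - 3y_4 = 0. When solvable, the solutions are x = y + c·(1, 0, 2, -2), c arbitrary (ker(I - K) = span{(1, 0, 2, -2)}, dimension 1).

K has rank 1, so it is an outer product K = u v^T: every row of K is a multiple of one row vector. Reading off the entries, u = (1, 0, 2, -2) and v = (-5, -1, 0, -3) (row i of K equals u_i·v^T). A rank-one matrix u v^T satisfies K u = u (v·u) and kills the (3)-dimensional subspace v^⊥, so its characteristic polynomial is lambda^3 (lambda - v·u) with v·u = tr K = 1. Hence the eigenvalues of I - K are 1 (multiplicity 3) and 1 - (1) = 0, so det(I - K) = 0. (Direct check: I - K =
[[6, 1, 0, 3],
 [0, 1, 0, 0],
 [10, 2, 1, 6],
 [-10, -2, 0, -5]]
has determinant 0.) So 1 is an eigenvalue of K and (I - K) is not invertible. The finite-dimensional Fredholm alternative says: either (I - K) is invertible, or ker(I - K) ≠ {0} and then range(I - K) = ker((I - K)^*)^⊥, with dim ker(I - K) = dim ker((I - K)^*). We are in the second case, so we need both kernels. Kernel of I - K: (I - K) u = u - u (v·u) = u - u = 0, so ker(I - K) = span{u} = span{(1, 0, 2, -2)} (it is exactly 1-dimensional because rank(I - K) = 3). Kernel of the adjoint: K is real, so (I - K)^* = I - K^T = I - v u^T, and (I - v u^T) v = v - v (u·v) = 0; hence ker((I - K)^*) = span{v} = span{(-5, -1, 0, -3)}. Therefore (I - K) x = y is solvable iff <y, v> = 0, i.e. iff -5y_1 - y_2 - 3y_4 = 0. When this holds, K y = u (v·y) = 0, so (I - K) y = y and x = y is a particular solution; the full solution set is the line x = y + c·u = y + c·(1, 0, 2, -2), c ∈ C.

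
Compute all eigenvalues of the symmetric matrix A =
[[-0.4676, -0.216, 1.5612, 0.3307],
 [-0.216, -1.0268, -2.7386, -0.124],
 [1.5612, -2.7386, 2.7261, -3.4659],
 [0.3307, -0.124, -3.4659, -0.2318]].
sigma(A) ≈ {-4, -1, 0, 6}

A is real symmetric, so its spectrum consists of real eigenvalues. Expanding the characteristic polynomial of the displayed matrix gives
  det(λ I - A) = p(λ) = λ^4 + (-1)λ^3 + (-26)λ^2 + (-24.0015)λ + (0).
Solving p(λ) = 0 yields eigenvalues ≈ -4, -1, 0, 6. (A is shown rounded to 4 decimals, so these recover the underlying integer eigenvalues to within that precision.)
Verification: the trace of A = 1 equals the sum of eigenvalues 1, and det(A) ≈ 0.0001 matches the eigenvalue product 0.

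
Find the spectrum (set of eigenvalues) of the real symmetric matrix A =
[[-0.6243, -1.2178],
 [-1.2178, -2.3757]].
sigma(A) ≈ {-3, 0}

A is real symmetric, so its spectrum consists of real eigenvalues. Expanding the characteristic polynomial of the displayed matrix gives
  det(λ I - A) = p(λ) = λ^2 + (3)λ + (0).
Solving p(λ) = 0 yields eigenvalues ≈ -3, 0. (A is shown rounded to 4 decimals, so these recover the underlying integer eigenvalues to within that precision.)
Verification: the trace of A = -3 equals the sum of eigenvalues -3, and det(A) ≈ 0.0001 matches the eigenvalue product 0.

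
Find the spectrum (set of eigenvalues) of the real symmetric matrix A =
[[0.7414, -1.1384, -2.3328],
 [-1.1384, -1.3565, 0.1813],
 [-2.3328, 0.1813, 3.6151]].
sigma(A) ≈ {-2, 0, 5}

A is real symmetric, so its spectrum consists of real eigenvalues. Expanding the characteristic polynomial of the displayed matrix gives
  det(λ I - A) = p(λ) = λ^3 + (-3)λ^2 + (-10)λ + (0).
Solving p(λ) = 0 yields eigenvalues ≈ -2, 0, 5. (A is shown rounded to 4 decimals, so these recover the underlying integer eigenvalues to within that precision.)
Verification: the trace of A = 3 equals the sum of eigenvalues 3, and det(A) ≈ -0.0002 matches the eigenvalue product 0.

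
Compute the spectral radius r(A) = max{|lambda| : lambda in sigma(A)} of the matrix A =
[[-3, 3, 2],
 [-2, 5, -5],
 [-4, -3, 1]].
r(A) ≈ 7.4989

The eigenvalues of A are the roots of its characteristic polynomial. With M = A (coefficients from the trace, the sum of principal 2x2 minors, and det A):
  p(λ) = det(λ I - M) = λ^3 - 3λ^2 - 14λ - 148.
No integer candidate from the rational root theorem (±divisors of 148) is a root, so the roots are irrational. The cubic discriminant is Δ = -706540 < 0, so there is one real root and a complex-conjugate pair. p(7) = -50 and p(8) = 60 have opposite signs, so a root lies in (7, 8); Newton's method refines it to λ ≈ 7.4989. Dividing out (λ - (7.4989)) leaves approximately λ^2 + 4.4989λ + 19.7363. For λ^2 + 4.4989λ + 19.7363 the discriminant is -58.7056. It is negative, so the remaining roots are the complex-conjugate pair λ ≈ -2.2494 ± 3.831i. Their product equals the constant term, so |λ|^2 ≈ 19.7363 and |λ| ≈ 4.4426.
Thus the eigenvalues (to 4 decimals) are 7.4989 (modulus 7.4989); -2.2494 ± 3.831i (modulus 4.4426). The spectral radius is the largest modulus: r(A) ≈ 7.4989. (Cross-check: r(A) ≤ ||A||_2 ≈ 7.7751; equality holds whenever A is normal, though it can also hold for some non-normal A.)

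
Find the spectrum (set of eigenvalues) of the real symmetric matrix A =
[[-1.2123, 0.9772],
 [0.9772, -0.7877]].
sigma(A) ≈ {-2, 0}

A is real symmetric, so its spectrum consists of real eigenvalues. Expanding the characteristic polynomial of the displayed matrix gives
  det(λ I - A) = p(λ) = λ^2 + (2)λ + (0).
Solving p(λ) = 0 yields eigenvalues ≈ -2, 0. (A is shown rounded to 4 decimals, so these recover the underlying integer eigenvalues to within that precision.)
Verification: the trace of A = -2 equals the sum of eigenvalues -2, and det(A) ≈ 0.0000 matches the eigenvalue product 0.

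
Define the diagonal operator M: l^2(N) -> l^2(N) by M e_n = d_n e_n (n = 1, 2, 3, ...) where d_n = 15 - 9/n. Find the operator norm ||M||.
||M|| = 15

For a diagonal operator on l^2 with entries d_n, ||M|| = sup_n |d_n|. Here d_1 = 6, d_2 = 21/2, ..., and d_n = 15 - 9/n increases monotonically toward 15. All terms lie in [6, 15), so |d_n| = d_n and the supremum is the limit 15, which is not attained by any individual d_n. Hence ||M|| = 15.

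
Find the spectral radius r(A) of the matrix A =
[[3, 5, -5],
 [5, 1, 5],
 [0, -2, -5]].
r(A) ≈ 7.1658

The eigenvalues of A are the roots of its characteristic polynomial. With M = A (coefficients from the trace, the sum of principal 2x2 minors, and det A):
  p(λ) = det(λ I - M) = λ^3 + λ^2 - 32λ - 190.
No integer candidate from the rational root theorem (±divisors of 190) is a root, so the roots are irrational. The cubic discriminant is Δ = -732404 < 0, so there is one real root and a complex-conjugate pair. p(7) = -22 and p(8) = 130 have opposite signs, so a root lies in (7, 8); Newton's method refines it to λ ≈ 7.1658. Dividing out (λ - (7.1658)) leaves approximately λ^2 + 8.1658λ + 26.5148. For λ^2 + 8.1658λ + 26.5148 the discriminant is -39.3785. It is negative, so the remaining roots are the complex-conjugate pair λ ≈ -4.0829 ± 3.1376i. Their product equals the constant term, so |λ|^2 ≈ 26.5148 and |λ| ≈ 5.1492.
Thus the eigenvalues (to 4 decimals) are 7.1658 (modulus 7.1658); -4.0829 ± 3.1376i (modulus 5.1492). The spectral radius is the largest modulus: r(A) ≈ 7.1658. (Cross-check: r(A) ≤ ||A||_2 ≈ 8.8338; equality holds whenever A is normal, though it can also hold for some non-normal A.)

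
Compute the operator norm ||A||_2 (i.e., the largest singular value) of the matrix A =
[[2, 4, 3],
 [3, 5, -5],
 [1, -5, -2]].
||A||_2 ≈ 8.5297 (= sqrt(largest eigenvalue of A^T A))

||A||_2 = sigma_max(A) = sqrt(lambda_max(A^T A)). Form the symmetric matrix M = A^T A =
[[14, 18, -11],
 [18, 66, -3],
 [-11, -3, 38]].
Its characteristic polynomial (trace, sum of principal 2x2 minors, determinant of M give the coefficients) is
  p(λ) = det(λ I - M) = λ^3 - 118λ^2 + 3510λ - 15876.
No integer candidate from the rational root theorem (±divisors of 15876) is a root, so the roots are irrational. The cubic discriminant is Δ = 5785875360 > 0, so there are three distinct real roots. p(5) = -1151 and p(6) = 1152 have opposite signs, so a root lies in (5, 6); Newton's method refines it to λ ≈ 5.4888. p(39) = 855 and p(40) = -276 have opposite signs, so a root lies in (39, 40); Newton's method refines it to λ ≈ 39.7558. p(72) = -1620 and p(73) = 549 have opposite signs, so a root lies in (72, 73); Newton's method refines it to λ ≈ 72.7554. Check (Vieta): the three roots sum to 118, matching tr M = 118.
So the eigenvalues of A^T A are ≈ 5.4888, 39.7558, 72.7554 (all ≥ 0, as they must be for A^T A). The largest is λ_max ≈ 72.7554, hence ||A||_2 = sqrt(λ_max) ≈ 8.5297.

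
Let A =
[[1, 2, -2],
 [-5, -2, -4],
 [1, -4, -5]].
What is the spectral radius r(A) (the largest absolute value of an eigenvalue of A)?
r(A) ≈ 7.8705

The eigenvalues of A are the roots of its characteristic polynomial. With M = A (coefficients from the trace, the sum of principal 2x2 minors, and det A):
  p(λ) = det(λ I - M) = λ^3 + 6λ^2 - λ + 108.
No integer candidate from the rational root theorem (±divisors of 108) is a root, so the roots are irrational. The cubic discriminant is Δ = -419864 < 0, so there is one real root and a complex-conjugate pair. p(-8) = -12 and p(-7) = 66 have opposite signs, so a root lies in (-8, -7); Newton's method refines it to λ ≈ -7.8705. Dividing out (λ - (-7.8705)) leaves approximately λ^2 - 1.8705λ + 13.7221. For λ^2 - 1.8705λ + 13.7221 the discriminant is -51.3894. It is negative, so the remaining roots are the complex-conjugate pair λ ≈ 0.9353 ± 3.5843i. Their product equals the constant term, so |λ|^2 ≈ 13.7221 and |λ| ≈ 3.7043.
Thus the eigenvalues (to 4 decimals) are -7.8705 (modulus 7.8705); 0.9353 ± 3.5843i (modulus 3.7043). The spectral radius is the largest modulus: r(A) ≈ 7.8705. (Cross-check: r(A) ≤ ||A||_2 ≈ 8.1596; equality holds whenever A is normal, though it can also hold for some non-normal A.)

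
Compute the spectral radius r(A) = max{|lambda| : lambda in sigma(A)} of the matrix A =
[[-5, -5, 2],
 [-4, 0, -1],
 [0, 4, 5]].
r(A) ≈ 7.7805

The eigenvalues of A are the roots of its characteristic polynomial. With M = A (coefficients from the trace, the sum of principal 2x2 minors, and det A):
  p(λ) = det(λ I - M) = λ^3 - 41λ + 152.
No integer candidate from the rational root theorem (±divisors of 152) is a root, so the roots are irrational. The cubic discriminant is Δ = -348124 < 0, so there is one real root and a complex-conjugate pair. p(-8) = -32 and p(-7) = 96 have opposite signs, so a root lies in (-8, -7); Newton's method refines it to λ ≈ -7.7805. Dividing out (λ - (-7.7805)) leaves approximately λ^2 - 7.7805λ + 19.536. For λ^2 - 7.7805λ + 19.536 the discriminant is -17.6081. It is negative, so the remaining roots are the complex-conjugate pair λ ≈ 3.8902 ± 2.0981i. Their product equals the constant term, so |λ|^2 ≈ 19.536 and |λ| ≈ 4.42.
Thus the eigenvalues (to 4 decimals) are -7.7805 (modulus 7.7805); 3.8902 ± 2.0981i (modulus 4.42). The spectral radius is the largest modulus: r(A) ≈ 7.7805. (Cross-check: r(A) ≤ ||A||_2 ≈ 8.1386; equality holds whenever A is normal, though it can also hold for some non-normal A.)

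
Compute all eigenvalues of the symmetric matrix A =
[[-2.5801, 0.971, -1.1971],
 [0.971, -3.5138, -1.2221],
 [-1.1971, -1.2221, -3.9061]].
sigma(A) ≈ {-5, -4, -1}

A is real symmetric, so its spectrum consists of real eigenvalues. Expanding the characteristic polynomial of the displayed matrix gives
  det(λ I - A) = p(λ) = λ^3 + (10)λ^2 + (29)λ + (20).
Solving p(λ) = 0 yields eigenvalues ≈ -5, -4, -1. (A is shown rounded to 4 decimals, so these recover the underlying integer eigenvalues to within that precision.)
Verification: the trace of A = -10 equals the sum of eigenvalues -10, and det(A) ≈ -19.9997 matches the eigenvalue product -20.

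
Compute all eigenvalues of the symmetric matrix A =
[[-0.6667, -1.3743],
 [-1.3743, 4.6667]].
sigma(A) ≈ {-1, 5}

A is real symmetric, so its spectrum consists of real eigenvalues. Expanding the characteristic polynomial of the displayed matrix gives
  det(λ I - A) = p(λ) = λ^2 + (-4)λ + (-5).
Solving p(λ) = 0 yields eigenvalues ≈ -1, 5. (A is shown rounded to 4 decimals, so these recover the underlying integer eigenvalues to within that precision.)
Verification: the trace of A = 4 equals the sum of eigenvalues 4, and det(A) ≈ -5.0000 matches the eigenvalue product -5.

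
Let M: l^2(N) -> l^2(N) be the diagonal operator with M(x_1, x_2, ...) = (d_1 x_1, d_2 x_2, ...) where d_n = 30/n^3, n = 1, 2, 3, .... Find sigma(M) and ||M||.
sigma(M) = {30/n^3 : n ≥ 1} ∪ {0}; ||M|| = 30

A bounded diagonal operator on l^2 with diagonal entries d_n has spectrum equal to the closure of {d_n : n ≥ 1}: every d_n is an eigenvalue (with eigenvector e_n), so {d_n} ⊂ sigma(M); the spectrum is closed, so its closure is too; and for lambda not in the closure, (M - lambda I) has bounded inverse (the diagonal entries 1/(d_n - lambda) are bounded). For our sequence d_n = 30/n^3, n = 1, 2, 3, ...:
  - {d_n} = {30/n^3 : n ≥ 1}; the only limit point is 0
  - closure = {30/n^3 : n ≥ 1} ∪ {0}
For the norm: a diagonal operator has ||M|| = sup_n |d_n|. Here d_n = 30/n^3 is positive and decreasing, so sup_n |d_n| = d_1 = 30. So ||M|| = 30.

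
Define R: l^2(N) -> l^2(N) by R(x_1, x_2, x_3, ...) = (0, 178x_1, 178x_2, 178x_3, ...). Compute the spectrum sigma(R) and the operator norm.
sigma(R) = closed disk {z in C : |z| ≤ 178}; ||R|| = 178

Note R = 178·U where U is the unit right shift (U x)_k = x_{k-1} (with x_0 := 0); so ||R|| = 178||U|| and sigma(R) = 178·sigma(U). ||R x||^2 = sum_{k≥1} |178x_k|^2 = 31684||x||^2, so ||R|| = 178 and sigma(R) ⊂ {|z| ≤ 178}. For any |lambda| < 178, the equation (R - lambda I) x = 0 forces x_1 = 0, then 178x_k = lambda x_{k+1} ⇒ x = 0, so R has no eigenvalues. But (R - lambda I) is not surjective for |lambda| < 178: solving (R - lambda I) x = e_1 would require x_n proportional to (lambda/178)^(-n), which is not in l^2. So every |lambda| < 178 lies in the residual spectrum. The boundary |lambda| = 178 is in the approximate point spectrum (the spectrum is closed). Hence sigma(R) is the closed disk of radius 178.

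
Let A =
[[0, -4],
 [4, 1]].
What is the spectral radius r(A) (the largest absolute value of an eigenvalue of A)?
r(A) = 4

The eigenvalues of A are the roots of its characteristic polynomial. With M = A (coefficients from the trace and determinant):
  p(λ) = det(λ I - M) = λ^2 - λ + 16.
For λ^2 - λ + 16 the discriminant is -63. It is negative, so the roots are the complex-conjugate pair λ = 1/2 ± (sqrt(63)/2) i ≈ 0.5 ± 3.9686i. For a conjugate pair the product of the roots equals the constant term, so |λ|^2 = 16 and |λ| = sqrt(16) = 4.
Thus the eigenvalues (to 4 decimals) are 0.5 ± 3.9686i (modulus 4). The spectral radius is the largest modulus: r(A) = 4. (Cross-check: r(A) ≤ ||A||_2 ≈ 4.5311; equality holds whenever A is normal, though it can also hold for some non-normal A.)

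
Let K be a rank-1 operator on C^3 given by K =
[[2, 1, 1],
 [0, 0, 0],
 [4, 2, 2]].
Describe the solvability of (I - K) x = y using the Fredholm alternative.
(I - K) is invertible (det(I - K) = -3 ≠ 0), so for every y in C^3 the equation (I - K) x = y has a unique solution.

K has rank 1, so it is an outer product K = u v^T: every row of K is a multiple of one row vector. Reading off the entries, u = (1, 0, 2) and v = (2, 1, 1) (row i of K equals u_i·v^T). A rank-one matrix u v^T satisfies K u = u (v·u) and kills the (2)-dimensional subspace v^⊥, so its characteristic polynomial is lambda^2 (lambda - v·u) with v·u = tr K = 4. Hence the eigenvalues of I - K are 1 (multiplicity 2) and 1 - (4) = -3, so det(I - K) = -3. (Direct check: I - K =
[[-1, -1, -1],
 [0, 1, 0],
 [-4, -2, -1]]
has determinant -3.) The finite-dimensional Fredholm alternative says: either (I - K) is invertible, or ker(I - K) ≠ {0} and then range(I - K) = ker((I - K)^*)^⊥, with dim ker(I - K) = dim ker((I - K)^*). Since det(I - K) ≠ 0, 1 is not an eigenvalue of K and ker(I - K) = {0}, so we are in the first case: for every y there is a unique x = (I - K)^(-1) y. Explicitly, by the Sherman–Morrison formula, (I - u v^T)^(-1) = I + u v^T/(1 - v·u), i.e. (I - K)^(-1) = I + K/(-3).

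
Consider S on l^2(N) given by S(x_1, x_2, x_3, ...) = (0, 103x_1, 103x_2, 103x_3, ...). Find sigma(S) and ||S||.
sigma(S) = closed disk {z in C : |z| ≤ 103}; ||S|| = 103

Note S = 103·U where U is the unit right shift (U x)_k = x_{k-1} (with x_0 := 0); so ||S|| = 103||U|| and sigma(S) = 103·sigma(U). ||S x||^2 = sum_{k≥1} |103x_k|^2 = 10609||x||^2, so ||S|| = 103 and sigma(S) ⊂ {|z| ≤ 103}. For any |lambda| < 103, the equation (S - lambda I) x = 0 forces x_1 = 0, then 103x_k = lambda x_{k+1} ⇒ x = 0, so S has no eigenvalues. But (S - lambda I) is not surjective for |lambda| < 103: solving (S - lambda I) x = e_1 would require x_n proportional to (lambda/103)^(-n), which is not in l^2. So every |lambda| < 103 lies in the residual spectrum. The boundary |lambda| = 103 is in the approximate point spectrum (the spectrum is closed). Hence sigma(S) is the closed disk of radius 103.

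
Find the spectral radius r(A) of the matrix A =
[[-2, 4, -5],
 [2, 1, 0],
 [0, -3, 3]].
r(A) = (2 + sqrt(56))/2 ≈ 4.7417

The eigenvalues of A are the roots of its characteristic polynomial. With M = A (coefficients from the trace, the sum of principal 2x2 minors, and det A):
  p(λ) = det(λ I - M) = λ^3 - 2λ^2 - 13λ.
The constant term is 0, so λ = 0 is a root. Dividing out λ leaves p(λ) = λ(λ^2 - 2λ - 13). For λ^2 - 2λ - 13 the discriminant is 56. It is nonnegative but not a perfect square, so the roots are real and irrational: λ = (2 ± sqrt(56))/2 ≈ 4.7417, -2.7417.
Thus the eigenvalues (to 4 decimals) are 4.7417 (modulus 4.7417); -2.7417 (modulus 2.7417); 0 (modulus 0). The spectral radius is the largest modulus: r(A) = (2 + sqrt(56))/2 ≈ 4.7417. (Cross-check: r(A) ≤ ||A||_2 ≈ 7.8569; equality holds whenever A is normal, though it can also hold for some non-normal A.)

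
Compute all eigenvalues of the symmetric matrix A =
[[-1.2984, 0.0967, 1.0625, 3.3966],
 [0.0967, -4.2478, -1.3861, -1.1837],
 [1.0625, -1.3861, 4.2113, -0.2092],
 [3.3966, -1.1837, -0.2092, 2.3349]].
sigma(A) ≈ {-5, -3, 4, 5}

A is real symmetric, so its spectrum consists of real eigenvalues. Expanding the characteristic polynomial of the displayed matrix gives
  det(λ I - A) = p(λ) = λ^4 + (-1)λ^3 + (-37)λ^2 + (25)λ + (299.9918).
Solving p(λ) = 0 yields eigenvalues ≈ -5, -3, 4, 5. (A is shown rounded to 4 decimals, so these recover the underlying integer eigenvalues to within that precision.)
Verification: the trace of A = 1 equals the sum of eigenvalues 1, and det(A) ≈ 299.9918 matches the eigenvalue product 300.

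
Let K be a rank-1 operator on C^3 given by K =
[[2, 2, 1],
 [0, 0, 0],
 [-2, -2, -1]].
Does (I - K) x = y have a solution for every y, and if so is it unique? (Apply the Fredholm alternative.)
(I - K) is singular (det(I - K) = 0, i.e. 1 ∈ sigma(K)). (I - K) x = y is solvable iff y ⊥ ker((I - K)^*) = span{(2, 2, 1)}, i.e. iff 2y_1 + 2y_2 + y_3 = 0. When solvable, the solutions are x = y + c·(1, 0, -1), c arbitrary (ker(I - K) = span{(1, 0, -1)}, dimension 1).

K has rank 1, so it is an outer product K = u v^T: every row of K is a multiple of one row vector. Reading off the entries, u = (1, 0, -1) and v = (2, 2, 1) (row i of K equals u_i·v^T). A rank-one matrix u v^T satisfies K u = u (v·u) and kills the (2)-dimensional subspace v^⊥, so its characteristic polynomial is lambda^2 (lambda - v·u) with v·u = tr K = 1. Hence the eigenvalues of I - K are 1 (multiplicity 2) and 1 - (1) = 0, so det(I - K) = 0. (Direct check: I - K =
[[-1, -2, -1],
 [0, 1, 0],
 [2, 2, 2]]
has determinant 0.) So 1 is an eigenvalue of K and (I - K) is not invertible. The finite-dimensional Fredholm alternative says: either (I - K) is invertible, or ker(I - K) ≠ {0} and then range(I - K) = ker((I - K)^*)^⊥, with dim ker(I - K) = dim ker((I - K)^*). We are in the second case, so we need both kernels. Kernel of I - K: (I - K) u = u - u (v·u) = u - u = 0, so ker(I - K) = span{u} = span{(1, 0, -1)} (it is exactly 1-dimensional because rank(I - K) = 2). Kernel of the adjoint: K is real, so (I - K)^* = I - K^T = I - v u^T, and (I - v u^T) v = v - v (u·v) = 0; hence ker((I - K)^*) = span{v} = span{(2, 2, 1)}. Therefore (I - K) x = y is solvable iff <y, v> = 0, i.e. iff 2y_1 + 2y_2 + y_3 = 0. When this holds, K y = u (v·y) = 0, so (I - K) y = y and x = y is a particular solution; the full solution set is the line x = y + c·u = y + c·(1, 0, -1), c ∈ C.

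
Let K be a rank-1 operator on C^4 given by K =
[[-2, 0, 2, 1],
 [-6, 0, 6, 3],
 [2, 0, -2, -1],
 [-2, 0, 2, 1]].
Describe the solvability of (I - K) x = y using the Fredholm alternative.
(I - K) is invertible (det(I - K) = 4 ≠ 0), so for every y in C^4 the equation (I - K) x = y has a unique solution.

K has rank 1, so it is an outer product K = u v^T: every row of K is a multiple of one row vector. Reading off the entries, u = (1, 3, -1, 1) and v = (-2, 0, 2, 1) (row i of K equals u_i·v^T). A rank-one matrix u v^T satisfies K u = u (v·u) and kills the (3)-dimensional subspace v^⊥, so its characteristic polynomial is lambda^3 (lambda - v·u) with v·u = tr K = -3. Hence the eigenvalues of I - K are 1 (multiplicity 3) and 1 - (-3) = 4, so det(I - K) = 4. (Direct check: I - K =
[[3, 0, -2, -1],
 [6, 1, -6, -3],
 [-2, 0, 3, 1],
 [2, 0, -2, 0]]
has determinant 4.) The finite-dimensional Fredholm alternative says: either (I - K) is invertible, or ker(I - K) ≠ {0} and then range(I - K) = ker((I - K)^*)^⊥, with dim ker(I - K) = dim ker((I - K)^*). Since det(I - K) ≠ 0, 1 is not an eigenvalue of K and ker(I - K) = {0}, so we are in the first case: for every y there is a unique x = (I - K)^(-1) y. Explicitly, by the Sherman–Morrison formula, (I - u v^T)^(-1) = I + u v^T/(1 - v·u), i.e. (I - K)^(-1) = I + K/(4).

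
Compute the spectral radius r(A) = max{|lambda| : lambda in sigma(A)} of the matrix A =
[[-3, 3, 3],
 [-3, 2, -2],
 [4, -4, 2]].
r(A) ≈ 5.2614

The eigenvalues of A are the roots of its characteristic polynomial. With M = A (coefficients from the trace, the sum of principal 2x2 minors, and det A):
  p(λ) = det(λ I - M) = λ^3 - λ^2 - 19λ - 18.
No integer candidate from the rational root theorem (±divisors of 18) is a root, so the roots are irrational. The cubic discriminant is Δ = 12821 > 0, so there are three distinct real roots. p(-4) = -22 and p(-3) = 3 have opposite signs, so a root lies in (-4, -3); Newton's method refines it to λ ≈ -3.1884. p(-2) = 8 and p(-1) = -1 have opposite signs, so a root lies in (-2, -1); Newton's method refines it to λ ≈ -1.073. p(5) = -13 and p(6) = 48 have opposite signs, so a root lies in (5, 6); Newton's method refines it to λ ≈ 5.2614. Check (Vieta): the three roots sum to 1, matching tr M = 1.
Thus the eigenvalues (to 4 decimals) are -3.1884 (modulus 3.1884); -1.073 (modulus 1.073); 5.2614 (modulus 5.2614). The spectral radius is the largest modulus: r(A) ≈ 5.2614. (Cross-check: r(A) ≤ ||A||_2 ≈ 7.9564; equality holds whenever A is normal, though it can also hold for some non-normal A.)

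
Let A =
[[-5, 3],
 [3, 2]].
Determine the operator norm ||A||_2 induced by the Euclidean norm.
||A||_2 = sqrt((47 + sqrt(765))/2) ≈ 6.1098 (= sqrt(largest eigenvalue of A^T A))

||A||_2 = sigma_max(A) = sqrt(lambda_max(A^T A)). Form the symmetric matrix M = A^T A =
[[34, -9],
 [-9, 13]].
Its characteristic polynomial (trace, determinant of M give the coefficients) is
  p(λ) = det(λ I - M) = λ^2 - 47λ + 361.
For λ^2 - 47λ + 361 the discriminant is 765. It is nonnegative but not a perfect square, so the roots are real and irrational: λ = (47 ± sqrt(765))/2 ≈ 37.3293, 9.6707.
So the eigenvalues of A^T A are ≈ 9.6707, 37.3293 (all ≥ 0, as they must be for A^T A). The largest is λ_max = (47 + sqrt(765))/2 ≈ 37.3293, hence ||A||_2 = sqrt(λ_max) = sqrt((47 + sqrt(765))/2) ≈ 6.1098.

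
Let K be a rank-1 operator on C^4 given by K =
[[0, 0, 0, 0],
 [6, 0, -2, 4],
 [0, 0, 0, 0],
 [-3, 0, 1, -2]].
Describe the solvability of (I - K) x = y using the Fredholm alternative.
(I - K) is invertible (det(I - K) = 3 ≠ 0), so for every y in C^4 the equation (I - K) x = y has a unique solution.

K has rank 1, so it is an outer product K = u v^T: every row of K is a multiple of one row vector. Reading off the entries, u = (0, -2, 0, 1) and v = (-3, 0, 1, -2) (row i of K equals u_i·v^T). A rank-one matrix u v^T satisfies K u = u (v·u) and kills the (3)-dimensional subspace v^⊥, so its characteristic polynomial is lambda^3 (lambda - v·u) with v·u = tr K = -2. Hence the eigenvalues of I - K are 1 (multiplicity 3) and 1 - (-2) = 3, so det(I - K) = 3. (Direct check: I - K =
[[1, 0, 0, 0],
 [-6, 1, 2, -4],
 [0, 0, 1, 0],
 [3, 0, -1, 3]]
has determinant 3.) The finite-dimensional Fredholm alternative says: either (I - K) is invertible, or ker(I - K) ≠ {0} and then range(I - K) = ker((I - K)^*)^⊥, with dim ker(I - K) = dim ker((I - K)^*). Since det(I - K) ≠ 0, 1 is not an eigenvalue of K and ker(I - K) = {0}, so we are in the first case: for every y there is a unique x = (I - K)^(-1) y. Explicitly, by the Sherman–Morrison formula, (I - u v^T)^(-1) = I + u v^T/(1 - v·u), i.e. (I - K)^(-1) = I + K/(3).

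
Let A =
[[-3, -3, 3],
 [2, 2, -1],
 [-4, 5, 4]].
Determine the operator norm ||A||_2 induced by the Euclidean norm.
||A||_2 ≈ 7.7628 (= sqrt(largest eigenvalue of A^T A))

||A||_2 = sigma_max(A) = sqrt(lambda_max(A^T A)). Form the symmetric matrix M = A^T A =
[[29, -7, -27],
 [-7, 38, 9],
 [-27, 9, 26]].
Its characteristic polynomial (trace, sum of principal 2x2 minors, determinant of M give the coefficients) is
  p(λ) = det(λ I - M) = λ^3 - 93λ^2 + 1985λ - 729.
No integer candidate from the rational root theorem (±divisors of 729) is a root, so the roots are irrational. The cubic discriminant is Δ = 2856152416 > 0, so there are three distinct real roots. p(0) = -729 and p(1) = 1164 have opposite signs, so a root lies in (0, 1); Newton's method refines it to λ ≈ 0.3738. p(32) = 327 and p(33) = -564 have opposite signs, so a root lies in (32, 33); Newton's method refines it to λ ≈ 32.3659. p(60) = -429 and p(61) = 1284 have opposite signs, so a root lies in (60, 61); Newton's method refines it to λ ≈ 60.2604. Check (Vieta): the three roots sum to 93, matching tr M = 93.
So the eigenvalues of A^T A are ≈ 0.3738, 32.3659, 60.2604 (all ≥ 0, as they must be for A^T A). The largest is λ_max ≈ 60.2604, hence ||A||_2 = sqrt(λ_max) ≈ 7.7628.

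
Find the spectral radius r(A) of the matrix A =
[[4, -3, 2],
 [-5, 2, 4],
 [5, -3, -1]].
r(A) = (6 + sqrt(56))/2 ≈ 6.7417

The eigenvalues of A are the roots of its characteristic polynomial. With M = A (coefficients from the trace, the sum of principal 2x2 minors, and det A):
  p(λ) = det(λ I - M) = λ^3 - 5λ^2 - 11λ - 5.
By the rational root theorem any rational root is an integer divisor of 5. Testing λ = -1: p(-1) = -1 - 5 + 11 - 5 = 0, so λ = -1 is a root. Dividing out (λ + 1) leaves p(λ) = (λ + 1)(λ^2 - 6λ - 5). For λ^2 - 6λ - 5 the discriminant is 56. It is nonnegative but not a perfect square, so the roots are real and irrational: λ = (6 ± sqrt(56))/2 ≈ 6.7417, -0.7417.
Thus the eigenvalues (to 4 decimals) are 6.7417 (modulus 6.7417); -0.7417 (modulus 0.7417); -1 (modulus 1). The spectral radius is the largest modulus: r(A) = (6 + sqrt(56))/2 ≈ 6.7417. (Cross-check: r(A) ≤ ||A||_2 ≈ 9.5546; equality holds whenever A is normal, though it can also hold for some non-normal A.)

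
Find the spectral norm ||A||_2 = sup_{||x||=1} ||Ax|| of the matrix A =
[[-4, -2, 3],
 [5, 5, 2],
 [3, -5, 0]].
||A||_2 ≈ 8.3761 (= sqrt(largest eigenvalue of A^T A))

||A||_2 = sigma_max(A) = sqrt(lambda_max(A^T A)). Form the symmetric matrix M = A^T A =
[[50, 18, -2],
 [18, 54, 4],
 [-2, 4, 13]].
Its characteristic polynomial (trace, sum of principal 2x2 minors, determinant of M give the coefficients) is
  p(λ) = det(λ I - M) = λ^3 - 117λ^2 + 3708λ - 29584.
No integer candidate from the rational root theorem (±divisors of 29584) is a root, so the roots are irrational. The cubic discriminant is Δ = 2148238800 > 0, so there are three distinct real roots. p(12) = -208 and p(13) = 1044 have opposite signs, so a root lies in (12, 13); Newton's method refines it to λ ≈ 12.1577. p(34) = 540 and p(35) = -254 have opposite signs, so a root lies in (34, 35); Newton's method refines it to λ ≈ 34.6837. p(70) = -324 and p(71) = 1798 have opposite signs, so a root lies in (70, 71); Newton's method refines it to λ ≈ 70.1586. Check (Vieta): the three roots sum to 117, matching tr M = 117.
So the eigenvalues of A^T A are ≈ 12.1577, 34.6837, 70.1586 (all ≥ 0, as they must be for A^T A). The largest is λ_max ≈ 70.1586, hence ||A||_2 = sqrt(λ_max) ≈ 8.3761.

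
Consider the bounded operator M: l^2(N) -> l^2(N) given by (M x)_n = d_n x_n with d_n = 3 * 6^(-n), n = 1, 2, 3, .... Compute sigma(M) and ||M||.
sigma(M) = {3 * 6^(-n) : n ≥ 1} ∪ {0}; ||M|| = 1/2

A bounded diagonal operator on l^2 with diagonal entries d_n has spectrum equal to the closure of {d_n : n ≥ 1}: every d_n is an eigenvalue (with eigenvector e_n), so {d_n} ⊂ sigma(M); the spectrum is closed, so its closure is too; and for lambda not in the closure, (M - lambda I) has bounded inverse (the diagonal entries 1/(d_n - lambda) are bounded). For our sequence d_n = 3 * 6^(-n), n = 1, 2, 3, ...:
  - {d_n} = {3 * 6^(-n) : n ≥ 1}; the only limit point is 0
  - closure = {3 * 6^(-n) : n ≥ 1} ∪ {0}
For the norm: a diagonal operator has ||M|| = sup_n |d_n|. Here d_n = 3 * 6^(-n) is positive and decreasing, so sup_n |d_n| = d_1 = 3/6 = 1/2. So ||M|| = 1/2.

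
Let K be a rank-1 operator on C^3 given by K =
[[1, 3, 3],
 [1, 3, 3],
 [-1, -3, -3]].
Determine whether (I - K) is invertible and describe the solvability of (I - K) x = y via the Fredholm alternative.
(I - K) is singular (det(I - K) = 0, i.e. 1 ∈ sigma(K)). (I - K) x = y is solvable iff y ⊥ ker((I - K)^*) = span{(1, 3, 3)}, i.e. iff y_1 + 3y_2 + 3y_3 = 0. When solvable, the solutions are x = y + c·(1, 1, -1), c arbitrary (ker(I - K) = span{(1, 1, -1)}, dimension 1).

K has rank 1, so it is an outer product K = u v^T: every row of K is a multiple of one row vector. Reading off the entries, u = (1, 1, -1) and v = (1, 3, 3) (row i of K equals u_i·v^T). A rank-one matrix u v^T satisfies K u = u (v·u) and kills the (2)-dimensional subspace v^⊥, so its characteristic polynomial is lambda^2 (lambda - v·u) with v·u = tr K = 1. Hence the eigenvalues of I - K are 1 (multiplicity 2) and 1 - (1) = 0, so det(I - K) = 0. (Direct check: I - K =
[[0, -3, -3],
 [-1, -2, -3],
 [1, 3, 4]]
has determinant 0.) So 1 is an eigenvalue of K and (I - K) is not invertible. The finite-dimensional Fredholm alternative says: either (I - K) is invertible, or ker(I - K) ≠ {0} and then range(I - K) = ker((I - K)^*)^⊥, with dim ker(I - K) = dim ker((I - K)^*). We are in the second case, so we need both kernels. Kernel of I - K: (I - K) u = u - u (v·u) = u - u = 0, so ker(I - K) = span{u} = span{(1, 1, -1)} (it is exactly 1-dimensional because rank(I - K) = 2). Kernel of the adjoint: K is real, so (I - K)^* = I - K^T = I - v u^T, and (I - v u^T) v = v - v (u·v) = 0; hence ker((I - K)^*) = span{v} = span{(1, 3, 3)}. Therefore (I - K) x = y is solvable iff <y, v> = 0, i.e. iff y_1 + 3y_2 + 3y_3 = 0. When this holds, K y = u (v·y) = 0, so (I - K) y = y and x = y is a particular solution; the full solution set is the line x = y + c·u = y + c·(1, 1, -1), c ∈ C.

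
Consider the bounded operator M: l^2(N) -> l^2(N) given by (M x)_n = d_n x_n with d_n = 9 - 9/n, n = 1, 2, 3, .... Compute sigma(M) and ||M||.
sigma(M) = {9 - 9/n : n ≥ 1} ∪ {9}; ||M|| = 9

A bounded diagonal operator on l^2 with diagonal entries d_n has spectrum equal to the closure of {d_n : n ≥ 1}: every d_n is an eigenvalue (with eigenvector e_n), so {d_n} ⊂ sigma(M); the spectrum is closed, so its closure is too; and for lambda not in the closure, (M - lambda I) has bounded inverse (the diagonal entries 1/(d_n - lambda) are bounded). For our sequence d_n = 9 - 9/n, n = 1, 2, 3, ...:
  - {d_n} = {9 - 9/n : n ≥ 1}; the only limit point is 9
  - closure = {9 - 9/n : n ≥ 1} ∪ {9}
For the norm: a diagonal operator has ||M|| = sup_n |d_n|. Here d_n = 9 - 9/n increases monotonically from d_1 = 0 toward 9, with all terms in [0, 9); so sup_n |d_n| = 9 (the supremum is the limit, not attained). So ||M|| = 9.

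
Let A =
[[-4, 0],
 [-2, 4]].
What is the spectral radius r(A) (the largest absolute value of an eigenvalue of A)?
r(A) = 4

The eigenvalues of A are the roots of its characteristic polynomial. With M = A (coefficients from the trace and determinant):
  p(λ) = det(λ I - M) = λ^2 - 16.
For λ^2 - 16 the discriminant is 64. It is a perfect square (8^2), so the roots are rational: λ = (0 ± 8)/2 = 4, -4.
Thus the eigenvalues (to 4 decimals) are 4 (modulus 4); -4 (modulus 4). The spectral radius is the largest modulus: r(A) = 4. (Cross-check: r(A) ≤ ||A||_2 ≈ 5.1231; equality holds whenever A is normal, though it can also hold for some non-normal A.)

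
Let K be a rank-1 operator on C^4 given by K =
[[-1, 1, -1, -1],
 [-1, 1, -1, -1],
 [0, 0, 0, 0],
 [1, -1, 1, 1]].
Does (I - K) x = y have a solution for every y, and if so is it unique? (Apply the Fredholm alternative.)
(I - K) is singular (det(I - K) = 0, i.e. 1 ∈ sigma(K)). (I - K) x = y is solvable iff y ⊥ ker((I - K)^*) = span{(-1, 1, -1, -1)}, i.e. iff -y_1 + y_2 - y_3 - y_4 = 0. When solvable, the solutions are x = y + c·(1, 1, 0, -1), c arbitrary (ker(I - K) = span{(1, 1, 0, -1)}, dimension 1).

K has rank 1, so it is an outer product K = u v^T: every row of K is a multiple of one row vector. Reading off the entries, u = (1, 1, 0, -1) and v = (-1, 1, -1, -1) (row i of K equals u_i·v^T). A rank-one matrix u v^T satisfies K u = u (v·u) and kills the (3)-dimensional subspace v^⊥, so its characteristic polynomial is lambda^3 (lambda - v·u) with v·u = tr K = 1. Hence the eigenvalues of I - K are 1 (multiplicity 3) and 1 - (1) = 0, so det(I - K) = 0. (Direct check: I - K =
[[2, -1, 1, 1],
 [1, 0, 1, 1],
 [0, 0, 1, 0],
 [-1, 1, -1, 0]]
has determinant 0.) So 1 is an eigenvalue of K and (I - K) is not invertible. The finite-dimensional Fredholm alternative says: either (I - K) is invertible, or ker(I - K) ≠ {0} and then range(I - K) = ker((I - K)^*)^⊥, with dim ker(I - K) = dim ker((I - K)^*). We are in the second case, so we need both kernels. Kernel of I - K: (I - K) u = u - u (v·u) = u - u = 0, so ker(I - K) = span{u} = span{(1, 1, 0, -1)} (it is exactly 1-dimensional because rank(I - K) = 3). Kernel of the adjoint: K is real, so (I - K)^* = I - K^T = I - v u^T, and (I - v u^T) v = v - v (u·v) = 0; hence ker((I - K)^*) = span{v} = span{(-1, 1, -1, -1)}. Therefore (I - K) x = y is solvable iff <y, v> = 0, i.e. iff -y_1 + y_2 - y_3 - y_4 = 0. When this holds, K y = u (v·y) = 0, so (I - K) y = y and x = y is a particular solution; the full solution set is the line x = y + c·u = y + c·(1, 1, 0, -1), c ∈ C.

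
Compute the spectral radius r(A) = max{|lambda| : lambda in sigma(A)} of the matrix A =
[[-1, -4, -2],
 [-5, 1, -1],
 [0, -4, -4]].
r(A) ≈ 6.6694

The eigenvalues of A are the roots of its characteristic polynomial. With M = A (coefficients from the trace, the sum of principal 2x2 minors, and det A):
  p(λ) = det(λ I - M) = λ^3 + 4λ^2 - 25λ - 48.
No integer candidate from the rational root theorem (±divisors of 48) is a root, so the roots are irrational. The cubic discriminant is Δ = 108980 > 0, so there are three distinct real roots. p(-7) = -20 and p(-6) = 30 have opposite signs, so a root lies in (-7, -6); Newton's method refines it to λ ≈ -6.6694. p(-2) = 10 and p(-1) = -20 have opposite signs, so a root lies in (-2, -1); Newton's method refines it to λ ≈ -1.6617. p(4) = -20 and p(5) = 52 have opposite signs, so a root lies in (4, 5); Newton's method refines it to λ ≈ 4.3311. Check (Vieta): the three roots sum to -4, matching tr M = -4.
Thus the eigenvalues (to 4 decimals) are -6.6694 (modulus 6.6694); -1.6617 (modulus 1.6617); 4.3311 (modulus 4.3311). The spectral radius is the largest modulus: r(A) ≈ 6.6694. (Cross-check: r(A) ≤ ||A||_2 ≈ 7.1601; equality holds whenever A is normal, though it can also hold for some non-normal A.)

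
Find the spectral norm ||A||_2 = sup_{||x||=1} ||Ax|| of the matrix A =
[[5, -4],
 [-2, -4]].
||A||_2 = sqrt((61 + sqrt(585))/2) ≈ 6.5264 (= sqrt(largest eigenvalue of A^T A))

||A||_2 = sigma_max(A) = sqrt(lambda_max(A^T A)). Form the symmetric matrix M = A^T A =
[[29, -12],
 [-12, 32]].
Its characteristic polynomial (trace, determinant of M give the coefficients) is
  p(λ) = det(λ I - M) = λ^2 - 61λ + 784.
For λ^2 - 61λ + 784 the discriminant is 585. It is nonnegative but not a perfect square, so the roots are real and irrational: λ = (61 ± sqrt(585))/2 ≈ 42.5934, 18.4066.
So the eigenvalues of A^T A are ≈ 18.4066, 42.5934 (all ≥ 0, as they must be for A^T A). The largest is λ_max = (61 + sqrt(585))/2 ≈ 42.5934, hence ||A||_2 = sqrt(λ_max) = sqrt((61 + sqrt(585))/2) ≈ 6.5264.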